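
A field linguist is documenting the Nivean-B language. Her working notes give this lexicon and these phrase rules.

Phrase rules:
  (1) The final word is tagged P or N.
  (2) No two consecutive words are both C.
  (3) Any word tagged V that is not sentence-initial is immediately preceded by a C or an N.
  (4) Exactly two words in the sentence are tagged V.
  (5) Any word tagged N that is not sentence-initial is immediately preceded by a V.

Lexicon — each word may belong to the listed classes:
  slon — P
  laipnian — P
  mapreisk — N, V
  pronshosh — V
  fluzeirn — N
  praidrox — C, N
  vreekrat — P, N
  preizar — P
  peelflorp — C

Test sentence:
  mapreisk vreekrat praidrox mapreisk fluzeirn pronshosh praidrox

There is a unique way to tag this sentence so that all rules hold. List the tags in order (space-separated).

Candidates per position — 1:mapreisk {N,V}; 2:vreekrat {P,N}; 3:praidrox {C,N}; 4:mapreisk {N,V}; 5:fluzeirn {N}; 6:pronshosh {V}; 7:praidrox {C,N}.
At position 3, choosing N makes rule 5 impossible to satisfy; hence C.
At position 4, choosing N makes rule 5 impossible to satisfy; hence V.
At position 7, choosing C makes rule 1 impossible to satisfy; hence N.
At position 1, choosing V makes rule 4 impossible to satisfy; hence N.
At position 2, choosing N makes rule 5 impossible to satisfy; hence P.
The only consistent sequence is: N P C V N V N.
Rule-by-rule: rule 1 holds; rule 2 holds; rule 3 holds; rule 4 holds; rule 5 holds.

N P C V N V N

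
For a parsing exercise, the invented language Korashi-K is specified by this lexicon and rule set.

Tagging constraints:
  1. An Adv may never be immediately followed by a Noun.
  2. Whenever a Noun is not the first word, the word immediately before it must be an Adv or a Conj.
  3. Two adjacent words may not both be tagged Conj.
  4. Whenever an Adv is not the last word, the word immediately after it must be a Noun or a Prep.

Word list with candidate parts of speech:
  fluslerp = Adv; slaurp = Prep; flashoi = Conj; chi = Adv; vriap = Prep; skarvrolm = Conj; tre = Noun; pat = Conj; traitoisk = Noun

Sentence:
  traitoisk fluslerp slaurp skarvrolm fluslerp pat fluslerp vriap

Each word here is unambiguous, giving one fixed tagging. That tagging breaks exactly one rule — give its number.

4

Fixed tagging: Noun Adv Prep Conj Adv Conj Adv Prep.
Rule check: R1 pass, R2 pass, R3 pass, R4 fail.
Only rule 4 fails.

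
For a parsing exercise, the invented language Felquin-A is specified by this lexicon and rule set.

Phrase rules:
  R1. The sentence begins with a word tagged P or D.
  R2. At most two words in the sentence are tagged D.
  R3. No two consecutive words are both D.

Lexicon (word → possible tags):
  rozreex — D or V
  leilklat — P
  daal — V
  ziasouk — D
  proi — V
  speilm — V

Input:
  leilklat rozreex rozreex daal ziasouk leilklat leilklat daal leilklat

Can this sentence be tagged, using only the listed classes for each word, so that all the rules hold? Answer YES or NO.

Candidates per position — 1:leilklat {P}; 2:rozreex {D,V}; 3:rozreex {D,V}; 4:daal {V}; 5:ziasouk {D}; 6:leilklat {P}; 7:leilklat {P}; 8:daal {V}; 9:leilklat {P}.
One satisfying assignment: P V V V D P P V P.
Verifying each rule — rule 1 ✓; rule 2 ✓; rule 3 ✓.

YES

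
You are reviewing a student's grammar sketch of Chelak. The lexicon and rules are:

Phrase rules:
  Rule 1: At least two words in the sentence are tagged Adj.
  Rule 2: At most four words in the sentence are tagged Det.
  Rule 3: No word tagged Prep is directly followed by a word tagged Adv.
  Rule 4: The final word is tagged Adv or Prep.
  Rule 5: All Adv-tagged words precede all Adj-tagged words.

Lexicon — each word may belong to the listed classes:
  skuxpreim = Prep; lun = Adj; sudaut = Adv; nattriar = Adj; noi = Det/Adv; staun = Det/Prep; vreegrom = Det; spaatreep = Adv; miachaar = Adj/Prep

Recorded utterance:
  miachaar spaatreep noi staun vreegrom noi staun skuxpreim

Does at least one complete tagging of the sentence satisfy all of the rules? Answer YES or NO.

NO

Candidates per position — 1:miachaar {Adj,Prep}; 2:spaatreep {Adv}; 3:noi {Det,Adv}; 4:staun {Det,Prep}; 5:vreegrom {Det}; 6:noi {Det,Adv}; 7:staun {Det,Prep}; 8:skuxpreim {Prep}.
Rule 1 cannot be satisfied by any choice of tags from the lexicon.
So there is no consistent tagging.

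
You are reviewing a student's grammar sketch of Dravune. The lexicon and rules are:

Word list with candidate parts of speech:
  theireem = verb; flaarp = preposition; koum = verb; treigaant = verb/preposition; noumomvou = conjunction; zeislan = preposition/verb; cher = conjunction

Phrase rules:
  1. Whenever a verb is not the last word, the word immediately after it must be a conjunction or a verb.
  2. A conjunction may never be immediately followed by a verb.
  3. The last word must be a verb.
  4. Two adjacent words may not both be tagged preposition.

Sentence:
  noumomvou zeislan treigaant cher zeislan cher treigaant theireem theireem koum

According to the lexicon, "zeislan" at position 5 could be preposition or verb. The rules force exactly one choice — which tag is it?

Candidates per position — 1:noumomvou {conjunction}; 2:zeislan {preposition,verb}; 3:treigaant {verb,preposition}; 4:cher {conjunction}; 5:zeislan {preposition,verb}; 6:cher {conjunction}; 7:treigaant {verb,preposition}; 8:theireem {verb}; 9:theireem {verb}; 10:koum {verb}.
At position 2, choosing verb makes rule 2 impossible to satisfy; hence preposition.
At position 3, choosing preposition makes rule 4 impossible to satisfy; hence verb.
At position 5, choosing verb makes rule 2 impossible to satisfy; hence preposition.
At position 7, choosing verb makes rule 2 impossible to satisfy; hence preposition.
The unique satisfying tagging is: conjunction preposition verb conjunction preposition conjunction preposition verb verb verb.
Rule-by-rule: rule 1 ✓; rule 2 ✓; rule 3 ✓; rule 4 ✓.

preposition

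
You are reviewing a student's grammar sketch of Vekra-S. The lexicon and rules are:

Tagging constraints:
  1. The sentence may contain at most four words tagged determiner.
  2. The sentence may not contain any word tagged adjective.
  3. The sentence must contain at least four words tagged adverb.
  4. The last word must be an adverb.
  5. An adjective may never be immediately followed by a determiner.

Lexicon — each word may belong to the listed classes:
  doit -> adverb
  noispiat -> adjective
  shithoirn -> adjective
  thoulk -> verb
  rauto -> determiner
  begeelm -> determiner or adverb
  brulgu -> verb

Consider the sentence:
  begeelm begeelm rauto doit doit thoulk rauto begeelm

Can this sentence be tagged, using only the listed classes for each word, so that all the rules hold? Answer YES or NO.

YES

Candidates per position — 1:begeelm {determiner,adverb}; 2:begeelm {determiner,adverb}; 3:rauto {determiner}; 4:doit {adverb}; 5:doit {adverb}; 6:thoulk {verb}; 7:rauto {determiner}; 8:begeelm {determiner,adverb}.
One satisfying assignment: adverb adverb determiner adverb adverb verb determiner adverb.
Rule-by-rule: rule 1 ok; rule 2 ok; rule 3 ok; rule 4 ok; rule 5 ok.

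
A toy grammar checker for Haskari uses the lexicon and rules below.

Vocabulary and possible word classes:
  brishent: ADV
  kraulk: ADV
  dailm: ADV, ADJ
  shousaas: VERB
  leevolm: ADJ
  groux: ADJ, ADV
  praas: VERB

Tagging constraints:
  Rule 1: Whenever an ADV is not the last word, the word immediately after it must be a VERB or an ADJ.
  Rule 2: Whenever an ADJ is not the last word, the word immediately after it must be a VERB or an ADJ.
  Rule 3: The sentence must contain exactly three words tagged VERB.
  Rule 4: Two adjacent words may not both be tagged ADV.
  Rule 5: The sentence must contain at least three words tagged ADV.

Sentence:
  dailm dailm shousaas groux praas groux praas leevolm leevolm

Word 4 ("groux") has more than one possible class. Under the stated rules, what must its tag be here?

Candidates per position — 1:dailm {ADV,ADJ}; 2:dailm {ADV,ADJ}; 3:shousaas {VERB}; 4:groux {ADJ,ADV}; 5:praas {VERB}; 6:groux {ADJ,ADV}; 7:praas {VERB}; 8:leevolm {ADJ}; 9:leevolm {ADJ}.
Position 4: the remaining choice is settled jointly with positions 1, 2, 6 — only ADV at position 4 is part of a tagging that satisfies every rule.
That leaves exactly one tagging: ADV ADJ VERB ADV VERB ADV VERB ADJ ADJ.
Verifying each rule — rule 1 ✓; rule 2 ✓; rule 3 ✓; rule 4 ✓; rule 5 ✓.

ADV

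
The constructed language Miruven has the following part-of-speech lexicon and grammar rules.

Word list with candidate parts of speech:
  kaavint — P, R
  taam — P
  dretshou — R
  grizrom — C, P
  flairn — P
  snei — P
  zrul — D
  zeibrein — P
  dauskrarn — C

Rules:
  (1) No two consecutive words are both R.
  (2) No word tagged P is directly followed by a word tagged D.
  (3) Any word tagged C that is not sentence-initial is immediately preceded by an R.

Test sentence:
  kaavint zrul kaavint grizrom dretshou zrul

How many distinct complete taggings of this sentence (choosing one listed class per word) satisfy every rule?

3

Candidates per position — 1:kaavint {P,R}; 2:zrul {D}; 3:kaavint {P,R}; 4:grizrom {C,P}; 5:dretshou {R}; 6:zrul {D}.
There are 8 candidate sequences in total.
The sequences that satisfy every rule: R D P P R D; R D R C R D; R D R P R D.
Count = 3.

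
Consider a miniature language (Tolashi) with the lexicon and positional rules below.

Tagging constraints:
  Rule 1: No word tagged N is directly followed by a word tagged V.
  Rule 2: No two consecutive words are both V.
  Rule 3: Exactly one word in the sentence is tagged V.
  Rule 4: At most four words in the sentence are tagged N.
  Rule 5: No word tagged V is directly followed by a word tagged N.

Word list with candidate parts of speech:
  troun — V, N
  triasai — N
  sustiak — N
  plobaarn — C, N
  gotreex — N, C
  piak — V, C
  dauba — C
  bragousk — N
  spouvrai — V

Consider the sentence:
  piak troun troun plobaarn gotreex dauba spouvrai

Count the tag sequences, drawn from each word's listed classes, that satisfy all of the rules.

Candidates per position — 1:piak {V,C}; 2:troun {V,N}; 3:troun {V,N}; 4:plobaarn {C,N}; 5:gotreex {N,C}; 6:dauba {C}; 7:spouvrai {V}.
There are 32 candidate sequences in total.
The sequences that satisfy every rule: C N N C N C V; C N N C C C V; C N N N N C V; C N N N C C V.
Count = 4.

4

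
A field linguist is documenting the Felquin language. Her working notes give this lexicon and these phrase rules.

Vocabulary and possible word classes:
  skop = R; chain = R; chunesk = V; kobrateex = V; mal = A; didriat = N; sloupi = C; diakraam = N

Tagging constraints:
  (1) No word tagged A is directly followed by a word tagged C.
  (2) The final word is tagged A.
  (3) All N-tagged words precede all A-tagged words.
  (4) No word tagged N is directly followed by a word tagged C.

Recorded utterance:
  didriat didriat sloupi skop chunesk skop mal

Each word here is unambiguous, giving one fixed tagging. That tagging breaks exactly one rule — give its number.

4

Fixed tagging: N N C R V R A.
Rule check: R1 pass, R2 pass, R3 pass, R4 fail.
Only rule 4 fails.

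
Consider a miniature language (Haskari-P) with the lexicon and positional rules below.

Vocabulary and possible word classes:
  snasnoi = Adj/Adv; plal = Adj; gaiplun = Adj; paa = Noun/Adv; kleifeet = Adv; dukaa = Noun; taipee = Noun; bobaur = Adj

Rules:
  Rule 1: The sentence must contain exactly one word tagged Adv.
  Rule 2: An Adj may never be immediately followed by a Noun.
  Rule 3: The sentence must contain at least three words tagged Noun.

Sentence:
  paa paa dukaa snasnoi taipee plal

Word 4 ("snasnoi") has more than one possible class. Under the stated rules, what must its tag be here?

Candidates per position — 1:paa {Noun,Adv}; 2:paa {Noun,Adv}; 3:dukaa {Noun}; 4:snasnoi {Adj,Adv}; 5:taipee {Noun}; 6:plal {Adj}.
Word 4 cannot be Adj — rule 2 would then fail for every completion. It is Adv.
Word 1 cannot be Adv — rule 1 would then fail for every completion. It is Noun.
Word 2 cannot be Adv — rule 1 would then fail for every completion. It is Noun.
The unique satisfying tagging is: Noun Noun Noun Adv Noun Adj.
Rule-by-rule: rule 1 ok; rule 2 ok; rule 3 ok.

Adv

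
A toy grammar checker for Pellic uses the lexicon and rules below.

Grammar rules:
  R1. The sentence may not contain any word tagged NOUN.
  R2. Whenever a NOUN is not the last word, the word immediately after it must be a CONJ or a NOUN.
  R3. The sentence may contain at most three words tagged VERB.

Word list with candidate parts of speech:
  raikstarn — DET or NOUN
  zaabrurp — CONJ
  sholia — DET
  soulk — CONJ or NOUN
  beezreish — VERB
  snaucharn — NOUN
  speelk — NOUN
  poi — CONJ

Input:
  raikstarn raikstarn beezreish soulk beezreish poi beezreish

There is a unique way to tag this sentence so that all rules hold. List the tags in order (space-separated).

Candidates per position — 1:raikstarn {DET,NOUN}; 2:raikstarn {DET,NOUN}; 3:beezreish {VERB}; 4:soulk {CONJ,NOUN}; 5:beezreish {VERB}; 6:poi {CONJ}; 7:beezreish {VERB}.
Position 1: tagging it NOUN would leave rule 1 unsatisfiable, so it must be DET.
Position 2: tagging it NOUN would leave rule 1 unsatisfiable, so it must be DET.
Position 4: tagging it NOUN would leave rule 1 unsatisfiable, so it must be CONJ.
The unique satisfying tagging is: DET DET VERB CONJ VERB CONJ VERB.
Checking: rule 1 holds; rule 2 holds; rule 3 holds.

DET DET VERB CONJ VERB CONJ VERB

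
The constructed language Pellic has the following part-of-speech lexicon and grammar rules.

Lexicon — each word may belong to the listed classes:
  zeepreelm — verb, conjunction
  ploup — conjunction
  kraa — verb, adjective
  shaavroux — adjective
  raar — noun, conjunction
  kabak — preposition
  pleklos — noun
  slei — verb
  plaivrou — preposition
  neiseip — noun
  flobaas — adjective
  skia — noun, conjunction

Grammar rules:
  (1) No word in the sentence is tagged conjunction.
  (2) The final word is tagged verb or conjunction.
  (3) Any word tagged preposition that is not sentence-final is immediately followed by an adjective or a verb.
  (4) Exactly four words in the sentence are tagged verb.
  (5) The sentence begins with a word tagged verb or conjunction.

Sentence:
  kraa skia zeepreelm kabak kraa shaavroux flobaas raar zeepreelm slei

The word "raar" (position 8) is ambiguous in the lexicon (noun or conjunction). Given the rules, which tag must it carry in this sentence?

Candidates per position — 1:kraa {verb,adjective}; 2:skia {noun,conjunction}; 3:zeepreelm {verb,conjunction}; 4:kabak {preposition}; 5:kraa {verb,adjective}; 6:shaavroux {adjective}; 7:flobaas {adjective}; 8:raar {noun,conjunction}; 9:zeepreelm {verb,conjunction}; 10:slei {verb}.
If word 1 were adjective, no tagging could satisfy rule 5; so word 1 is verb.
If word 2 were conjunction, no tagging could satisfy rule 1; so word 2 is noun.
If word 3 were conjunction, no tagging could satisfy rule 1; so word 3 is verb.
If word 8 were conjunction, no tagging could satisfy rule 1; so word 8 is noun.
If word 9 were conjunction, no tagging could satisfy rule 1; so word 9 is verb.
If word 5 were verb, no tagging could satisfy rule 4; so word 5 is adjective.
That leaves exactly one tagging: verb noun verb preposition adjective adjective adjective noun verb verb.
Check: rule 1 holds; rule 2 holds; rule 3 holds; rule 4 holds; rule 5 holds.

noun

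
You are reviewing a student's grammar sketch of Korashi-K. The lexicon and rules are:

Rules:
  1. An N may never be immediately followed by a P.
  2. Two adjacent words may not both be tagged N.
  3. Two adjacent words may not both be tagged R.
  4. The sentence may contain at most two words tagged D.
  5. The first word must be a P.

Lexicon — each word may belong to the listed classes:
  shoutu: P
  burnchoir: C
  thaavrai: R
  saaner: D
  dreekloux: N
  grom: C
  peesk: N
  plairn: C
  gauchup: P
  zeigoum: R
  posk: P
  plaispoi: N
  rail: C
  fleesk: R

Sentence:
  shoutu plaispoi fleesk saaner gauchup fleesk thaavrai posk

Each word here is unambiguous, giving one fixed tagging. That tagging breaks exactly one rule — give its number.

Fixed tagging: P N R D P R R P.
Checking each rule: R1 ✓, R2 ✓, R3 ✗, R4 ✓, R5 ✓.
Only rule 3 fails.

3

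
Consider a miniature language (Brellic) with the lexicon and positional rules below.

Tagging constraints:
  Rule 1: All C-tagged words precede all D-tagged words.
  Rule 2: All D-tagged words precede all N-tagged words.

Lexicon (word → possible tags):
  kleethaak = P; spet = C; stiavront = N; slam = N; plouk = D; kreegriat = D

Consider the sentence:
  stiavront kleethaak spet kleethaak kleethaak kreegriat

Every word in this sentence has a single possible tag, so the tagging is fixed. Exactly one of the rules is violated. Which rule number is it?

2

Fixed tagging: N P C P P D.
Rule check: R1 holds, R2 violated.
Only rule 2 fails.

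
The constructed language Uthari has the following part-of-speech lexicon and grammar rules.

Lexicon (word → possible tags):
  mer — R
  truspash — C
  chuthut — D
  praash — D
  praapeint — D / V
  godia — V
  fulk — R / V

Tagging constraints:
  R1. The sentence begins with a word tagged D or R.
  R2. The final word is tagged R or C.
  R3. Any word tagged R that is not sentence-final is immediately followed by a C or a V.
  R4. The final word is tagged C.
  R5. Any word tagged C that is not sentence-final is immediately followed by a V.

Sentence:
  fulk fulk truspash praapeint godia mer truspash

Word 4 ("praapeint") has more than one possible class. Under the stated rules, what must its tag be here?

V

Candidates per position — 1:fulk {R,V}; 2:fulk {R,V}; 3:truspash {C}; 4:praapeint {D,V}; 5:godia {V}; 6:mer {R}; 7:truspash {C}.
At position 1, choosing V makes rule 1 impossible to satisfy; hence R.
At position 2, choosing R makes rule 3 impossible to satisfy; hence V.
At position 4, choosing D makes rule 5 impossible to satisfy; hence V.
The unique satisfying tagging is: R V C V V R C.
Verifying each rule — rule 1 holds; rule 2 holds; rule 3 holds; rule 4 holds; rule 5 holds.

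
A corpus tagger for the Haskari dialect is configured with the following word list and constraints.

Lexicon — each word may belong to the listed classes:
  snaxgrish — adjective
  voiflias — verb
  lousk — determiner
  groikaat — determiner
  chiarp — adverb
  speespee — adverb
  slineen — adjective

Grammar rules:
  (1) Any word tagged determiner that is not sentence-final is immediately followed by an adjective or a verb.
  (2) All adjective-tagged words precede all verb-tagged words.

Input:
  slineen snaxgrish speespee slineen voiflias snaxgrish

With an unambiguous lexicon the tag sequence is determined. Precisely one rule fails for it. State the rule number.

2

Fixed tagging: adjective adjective adverb adjective verb adjective.
Rule check: R1 holds, R2 violated.
Only rule 2 fails.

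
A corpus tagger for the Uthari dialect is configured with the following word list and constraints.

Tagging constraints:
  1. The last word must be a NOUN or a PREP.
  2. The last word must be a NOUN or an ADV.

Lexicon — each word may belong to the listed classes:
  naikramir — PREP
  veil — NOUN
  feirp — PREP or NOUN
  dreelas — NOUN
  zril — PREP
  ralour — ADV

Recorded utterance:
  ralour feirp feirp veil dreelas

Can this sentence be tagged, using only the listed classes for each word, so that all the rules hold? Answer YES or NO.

YES

Candidates per position — 1:ralour {ADV}; 2:feirp {PREP,NOUN}; 3:feirp {PREP,NOUN}; 4:veil {NOUN}; 5:dreelas {NOUN}.
One satisfying assignment: ADV PREP PREP NOUN NOUN.
Check: rule 1 ✓; rule 2 ✓.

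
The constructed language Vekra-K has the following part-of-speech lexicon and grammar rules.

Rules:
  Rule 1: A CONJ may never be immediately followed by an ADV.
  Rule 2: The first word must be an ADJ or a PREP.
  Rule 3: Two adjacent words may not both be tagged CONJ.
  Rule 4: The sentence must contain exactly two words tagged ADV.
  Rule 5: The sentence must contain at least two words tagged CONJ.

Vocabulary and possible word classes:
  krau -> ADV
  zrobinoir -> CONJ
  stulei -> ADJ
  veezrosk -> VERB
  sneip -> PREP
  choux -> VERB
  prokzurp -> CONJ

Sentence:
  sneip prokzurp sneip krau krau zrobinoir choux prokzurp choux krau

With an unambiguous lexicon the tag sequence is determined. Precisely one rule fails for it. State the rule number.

Fixed tagging: PREP CONJ PREP ADV ADV CONJ VERB CONJ VERB ADV.
Checking each rule: R1 holds, R2 holds, R3 holds, R4 violated, R5 holds.
Only rule 4 fails.

4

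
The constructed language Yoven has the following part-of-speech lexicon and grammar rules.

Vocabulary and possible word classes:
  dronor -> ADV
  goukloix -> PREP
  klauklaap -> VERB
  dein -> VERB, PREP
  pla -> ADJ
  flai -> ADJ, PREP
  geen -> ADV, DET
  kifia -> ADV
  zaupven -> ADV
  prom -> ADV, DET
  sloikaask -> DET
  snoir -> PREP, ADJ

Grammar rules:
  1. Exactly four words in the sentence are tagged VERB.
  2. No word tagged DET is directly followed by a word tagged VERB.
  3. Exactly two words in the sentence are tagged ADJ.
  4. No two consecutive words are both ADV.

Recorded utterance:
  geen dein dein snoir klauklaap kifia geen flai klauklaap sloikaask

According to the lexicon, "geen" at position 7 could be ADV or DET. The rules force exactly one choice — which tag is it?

Candidates per position — 1:geen {ADV,DET}; 2:dein {VERB,PREP}; 3:dein {VERB,PREP}; 4:snoir {PREP,ADJ}; 5:klauklaap {VERB}; 6:kifia {ADV}; 7:geen {ADV,DET}; 8:flai {ADJ,PREP}; 9:klauklaap {VERB}; 10:sloikaask {DET}.
Position 2: PREP is ruled out by rule 1; that leaves VERB.
Position 3: PREP is ruled out by rule 1; that leaves VERB.
Position 4: PREP is ruled out by rule 3; that leaves ADJ.
Position 7: ADV is ruled out by rule 4; that leaves DET.
Position 8: PREP is ruled out by rule 3; that leaves ADJ.
Position 1: DET is ruled out by rule 2; that leaves ADV.
The unique satisfying tagging is: ADV VERB VERB ADJ VERB ADV DET ADJ VERB DET.
Verifying each rule — rule 1 ok; rule 2 ok; rule 3 ok; rule 4 ok.

DET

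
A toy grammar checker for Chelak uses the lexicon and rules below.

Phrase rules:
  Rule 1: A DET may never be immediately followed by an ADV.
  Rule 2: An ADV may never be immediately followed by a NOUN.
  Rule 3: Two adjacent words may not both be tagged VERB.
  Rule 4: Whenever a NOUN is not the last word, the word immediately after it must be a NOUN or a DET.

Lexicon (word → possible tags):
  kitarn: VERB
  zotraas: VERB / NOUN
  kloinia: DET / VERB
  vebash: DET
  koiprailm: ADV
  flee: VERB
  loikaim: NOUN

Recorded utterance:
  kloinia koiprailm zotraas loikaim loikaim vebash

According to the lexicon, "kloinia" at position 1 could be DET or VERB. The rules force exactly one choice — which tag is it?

Candidates per position — 1:kloinia {DET,VERB}; 2:koiprailm {ADV}; 3:zotraas {VERB,NOUN}; 4:loikaim {NOUN}; 5:loikaim {NOUN}; 6:vebash {DET}.
Word 1 cannot be DET — rule 1 would then fail for every completion. It is VERB.
Word 3 cannot be NOUN — rule 2 would then fail for every completion. It is VERB.
The unique satisfying tagging is: VERB ADV VERB NOUN NOUN DET.
Checking: rule 1 ✓; rule 2 ✓; rule 3 ✓; rule 4 ✓.

VERB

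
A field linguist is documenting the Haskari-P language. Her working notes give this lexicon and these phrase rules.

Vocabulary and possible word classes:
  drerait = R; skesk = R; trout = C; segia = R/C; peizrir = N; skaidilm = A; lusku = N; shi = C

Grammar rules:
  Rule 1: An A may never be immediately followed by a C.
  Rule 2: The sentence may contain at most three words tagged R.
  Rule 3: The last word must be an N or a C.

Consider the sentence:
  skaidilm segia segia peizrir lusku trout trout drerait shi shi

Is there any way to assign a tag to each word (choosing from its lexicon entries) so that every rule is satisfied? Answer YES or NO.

YES

Candidates per position — 1:skaidilm {A}; 2:segia {R,C}; 3:segia {R,C}; 4:peizrir {N}; 5:lusku {N}; 6:trout {C}; 7:trout {C}; 8:drerait {R}; 9:shi {C}; 10:shi {C}.
One satisfying assignment: A R C N N C C R C C.
Rule-by-rule: rule 1 ✓; rule 2 ✓; rule 3 ✓.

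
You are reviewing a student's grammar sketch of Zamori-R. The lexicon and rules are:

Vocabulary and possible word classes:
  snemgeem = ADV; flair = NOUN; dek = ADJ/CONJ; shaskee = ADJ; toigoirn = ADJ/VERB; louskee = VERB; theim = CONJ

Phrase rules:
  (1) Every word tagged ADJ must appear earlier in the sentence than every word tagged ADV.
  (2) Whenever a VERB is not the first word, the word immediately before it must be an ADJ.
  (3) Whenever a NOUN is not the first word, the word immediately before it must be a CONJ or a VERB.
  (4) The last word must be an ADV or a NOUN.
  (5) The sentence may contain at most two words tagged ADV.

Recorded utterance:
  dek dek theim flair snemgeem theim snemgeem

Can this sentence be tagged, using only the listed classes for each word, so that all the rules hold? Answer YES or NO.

YES

Candidates per position — 1:dek {ADJ,CONJ}; 2:dek {ADJ,CONJ}; 3:theim {CONJ}; 4:flair {NOUN}; 5:snemgeem {ADV}; 6:theim {CONJ}; 7:snemgeem {ADV}.
One satisfying assignment: ADJ CONJ CONJ NOUN ADV CONJ ADV.
Rule-by-rule: rule 1 ✓; rule 2 ✓; rule 3 ✓; rule 4 ✓; rule 5 ✓.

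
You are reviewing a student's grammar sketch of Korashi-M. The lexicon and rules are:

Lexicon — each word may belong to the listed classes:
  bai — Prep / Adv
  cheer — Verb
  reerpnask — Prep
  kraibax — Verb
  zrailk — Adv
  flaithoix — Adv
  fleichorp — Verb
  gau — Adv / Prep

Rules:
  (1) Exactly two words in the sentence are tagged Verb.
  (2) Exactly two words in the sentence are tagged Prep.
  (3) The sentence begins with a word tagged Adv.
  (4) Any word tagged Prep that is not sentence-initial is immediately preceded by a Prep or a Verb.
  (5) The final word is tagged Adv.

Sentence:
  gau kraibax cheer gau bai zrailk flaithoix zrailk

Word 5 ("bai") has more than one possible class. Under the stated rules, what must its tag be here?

Prep

Candidates per position — 1:gau {Adv,Prep}; 2:kraibax {Verb}; 3:cheer {Verb}; 4:gau {Adv,Prep}; 5:bai {Prep,Adv}; 6:zrailk {Adv}; 7:flaithoix {Adv}; 8:zrailk {Adv}.
If word 1 were Prep, no tagging could satisfy rule 3; so word 1 is Adv.
If word 4 were Adv, no tagging could satisfy rule 2; so word 4 is Prep.
If word 5 were Adv, no tagging could satisfy rule 2; so word 5 is Prep.
That leaves exactly one tagging: Adv Verb Verb Prep Prep Adv Adv Adv.
Check: rule 1 ok; rule 2 ok; rule 3 ok; rule 4 ok; rule 5 ok.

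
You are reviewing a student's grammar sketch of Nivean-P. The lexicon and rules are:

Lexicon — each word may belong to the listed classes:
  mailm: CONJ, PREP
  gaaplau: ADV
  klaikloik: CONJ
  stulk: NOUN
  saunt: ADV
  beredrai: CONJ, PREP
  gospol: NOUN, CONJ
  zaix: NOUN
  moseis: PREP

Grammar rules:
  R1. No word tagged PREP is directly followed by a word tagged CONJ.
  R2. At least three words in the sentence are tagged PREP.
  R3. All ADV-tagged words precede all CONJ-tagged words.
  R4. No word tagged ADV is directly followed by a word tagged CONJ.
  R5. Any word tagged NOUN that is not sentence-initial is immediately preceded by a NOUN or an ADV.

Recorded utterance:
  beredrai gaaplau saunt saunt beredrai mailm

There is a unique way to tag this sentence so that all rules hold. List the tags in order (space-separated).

PREP ADV ADV ADV PREP PREP

Candidates per position — 1:beredrai {CONJ,PREP}; 2:gaaplau {ADV}; 3:saunt {ADV}; 4:saunt {ADV}; 5:beredrai {CONJ,PREP}; 6:mailm {CONJ,PREP}.
Position 1: CONJ is ruled out by rule 2; that leaves PREP.
Position 5: CONJ is ruled out by rule 2; that leaves PREP.
Position 6: CONJ is ruled out by rule 1; that leaves PREP.
So the tagging must be: PREP ADV ADV ADV PREP PREP.
Checking: rule 1 ok; rule 2 ok; rule 3 ok; rule 4 ok; rule 5 ok.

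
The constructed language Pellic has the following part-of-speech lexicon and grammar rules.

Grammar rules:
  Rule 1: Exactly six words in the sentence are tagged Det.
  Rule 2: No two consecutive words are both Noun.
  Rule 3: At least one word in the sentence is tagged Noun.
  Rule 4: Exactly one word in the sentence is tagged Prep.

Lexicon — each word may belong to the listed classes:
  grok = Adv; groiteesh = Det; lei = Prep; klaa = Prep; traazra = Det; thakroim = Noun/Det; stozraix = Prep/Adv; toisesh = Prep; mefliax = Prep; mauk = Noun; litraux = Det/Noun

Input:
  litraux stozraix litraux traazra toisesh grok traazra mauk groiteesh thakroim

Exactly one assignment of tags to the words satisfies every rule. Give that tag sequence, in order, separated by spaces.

Det Adv Det Det Prep Adv Det Noun Det Det

Candidates per position — 1:litraux {Det,Noun}; 2:stozraix {Prep,Adv}; 3:litraux {Det,Noun}; 4:traazra {Det}; 5:toisesh {Prep}; 6:grok {Adv}; 7:traazra {Det}; 8:mauk {Noun}; 9:groiteesh {Det}; 10:thakroim {Noun,Det}.
Word 1 cannot be Noun — rule 1 would then fail for every completion. It is Det.
Word 2 cannot be Prep — rule 4 would then fail for every completion. It is Adv.
Word 3 cannot be Noun — rule 1 would then fail for every completion. It is Det.
Word 10 cannot be Noun — rule 1 would then fail for every completion. It is Det.
That leaves exactly one tagging: Det Adv Det Det Prep Adv Det Noun Det Det.
Rule-by-rule: rule 1 ✓; rule 2 ✓; rule 3 ✓; rule 4 ✓.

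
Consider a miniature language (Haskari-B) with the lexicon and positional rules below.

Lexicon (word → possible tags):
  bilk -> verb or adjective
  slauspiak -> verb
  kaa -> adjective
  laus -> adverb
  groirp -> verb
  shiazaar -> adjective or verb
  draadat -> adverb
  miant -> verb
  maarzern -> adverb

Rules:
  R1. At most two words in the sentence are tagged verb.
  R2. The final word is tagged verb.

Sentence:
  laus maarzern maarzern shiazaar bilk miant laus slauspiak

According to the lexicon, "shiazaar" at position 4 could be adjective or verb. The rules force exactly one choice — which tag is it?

Candidates per position — 1:laus {adverb}; 2:maarzern {adverb}; 3:maarzern {adverb}; 4:shiazaar {adjective,verb}; 5:bilk {verb,adjective}; 6:miant {verb}; 7:laus {adverb}; 8:slauspiak {verb}.
Position 4: verb is ruled out by rule 1; that leaves adjective.
Position 5: verb is ruled out by rule 1; that leaves adjective.
That leaves exactly one tagging: adverb adverb adverb adjective adjective verb adverb verb.
Check: rule 1 holds; rule 2 holds.

adjective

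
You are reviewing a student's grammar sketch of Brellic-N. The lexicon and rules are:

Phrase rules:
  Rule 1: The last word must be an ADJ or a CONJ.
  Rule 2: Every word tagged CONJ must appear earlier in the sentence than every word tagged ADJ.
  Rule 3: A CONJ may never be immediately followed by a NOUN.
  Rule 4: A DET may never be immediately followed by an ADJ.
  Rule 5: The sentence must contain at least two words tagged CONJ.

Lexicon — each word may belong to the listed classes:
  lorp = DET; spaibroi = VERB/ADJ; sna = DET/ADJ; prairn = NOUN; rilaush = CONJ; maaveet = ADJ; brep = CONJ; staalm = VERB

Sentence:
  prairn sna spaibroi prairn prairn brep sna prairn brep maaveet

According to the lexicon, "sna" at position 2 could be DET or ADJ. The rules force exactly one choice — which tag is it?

Candidates per position — 1:prairn {NOUN}; 2:sna {DET,ADJ}; 3:spaibroi {VERB,ADJ}; 4:prairn {NOUN}; 5:prairn {NOUN}; 6:brep {CONJ}; 7:sna {DET,ADJ}; 8:prairn {NOUN}; 9:brep {CONJ}; 10:maaveet {ADJ}.
Position 2: ADJ is ruled out by rule 2; that leaves DET.
Position 3: ADJ is ruled out by rule 2; that leaves VERB.
Position 7: ADJ is ruled out by rule 2; that leaves DET.
The only consistent sequence is: NOUN DET VERB NOUN NOUN CONJ DET NOUN CONJ ADJ.
Check: rule 1 ✓; rule 2 ✓; rule 3 ✓; rule 4 ✓; rule 5 ✓.

DET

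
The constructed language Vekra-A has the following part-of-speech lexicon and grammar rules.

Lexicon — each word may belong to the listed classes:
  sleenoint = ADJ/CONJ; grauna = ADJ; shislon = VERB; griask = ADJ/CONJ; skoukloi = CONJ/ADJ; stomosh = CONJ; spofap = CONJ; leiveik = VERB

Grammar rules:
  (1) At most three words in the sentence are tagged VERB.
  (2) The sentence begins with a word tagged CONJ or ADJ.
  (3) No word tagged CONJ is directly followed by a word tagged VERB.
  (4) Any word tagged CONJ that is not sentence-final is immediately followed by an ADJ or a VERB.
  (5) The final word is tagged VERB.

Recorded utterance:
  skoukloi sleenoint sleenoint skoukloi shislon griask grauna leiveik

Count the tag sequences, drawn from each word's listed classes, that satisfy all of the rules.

Candidates per position — 1:skoukloi {CONJ,ADJ}; 2:sleenoint {ADJ,CONJ}; 3:sleenoint {ADJ,CONJ}; 4:skoukloi {CONJ,ADJ}; 5:shislon {VERB}; 6:griask {ADJ,CONJ}; 7:grauna {ADJ}; 8:leiveik {VERB}.
There are 32 candidate sequences in total.
Checking each against the rules leaves 10 sequences.
Count = 10.

10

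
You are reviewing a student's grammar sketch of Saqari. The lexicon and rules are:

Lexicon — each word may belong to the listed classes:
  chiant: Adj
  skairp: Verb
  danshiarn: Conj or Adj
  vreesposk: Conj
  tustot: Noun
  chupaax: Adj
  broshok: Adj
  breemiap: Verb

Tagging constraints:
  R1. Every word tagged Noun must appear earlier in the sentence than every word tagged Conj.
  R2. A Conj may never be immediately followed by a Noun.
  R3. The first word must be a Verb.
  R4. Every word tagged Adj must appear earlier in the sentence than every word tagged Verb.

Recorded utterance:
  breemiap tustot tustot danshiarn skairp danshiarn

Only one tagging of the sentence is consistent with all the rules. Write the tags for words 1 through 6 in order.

Verb Noun Noun Conj Verb Conj

Candidates per position — 1:breemiap {Verb}; 2:tustot {Noun}; 3:tustot {Noun}; 4:danshiarn {Conj,Adj}; 5:skairp {Verb}; 6:danshiarn {Conj,Adj}.
Position 4: tagging it Adj would leave rule 4 unsatisfiable, so it must be Conj.
Position 6: tagging it Adj would leave rule 4 unsatisfiable, so it must be Conj.
The unique satisfying tagging is: Verb Noun Noun Conj Verb Conj.
Rule-by-rule: rule 1 satisfied; rule 2 satisfied; rule 3 satisfied; rule 4 satisfied.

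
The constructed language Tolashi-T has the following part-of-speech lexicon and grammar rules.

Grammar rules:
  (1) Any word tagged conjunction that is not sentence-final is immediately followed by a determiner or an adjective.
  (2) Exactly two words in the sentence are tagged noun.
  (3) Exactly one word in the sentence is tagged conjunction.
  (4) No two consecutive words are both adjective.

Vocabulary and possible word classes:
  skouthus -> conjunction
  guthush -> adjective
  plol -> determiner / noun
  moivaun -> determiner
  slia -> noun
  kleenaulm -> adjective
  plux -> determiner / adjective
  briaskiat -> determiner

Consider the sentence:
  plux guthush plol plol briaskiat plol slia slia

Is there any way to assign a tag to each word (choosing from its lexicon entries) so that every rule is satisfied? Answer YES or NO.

NO

Candidates per position — 1:plux {determiner,adjective}; 2:guthush {adjective}; 3:plol {determiner,noun}; 4:plol {determiner,noun}; 5:briaskiat {determiner}; 6:plol {determiner,noun}; 7:slia {noun}; 8:slia {noun}.
Rule 3 cannot be satisfied by any choice of tags from the lexicon.
So there is no consistent tagging.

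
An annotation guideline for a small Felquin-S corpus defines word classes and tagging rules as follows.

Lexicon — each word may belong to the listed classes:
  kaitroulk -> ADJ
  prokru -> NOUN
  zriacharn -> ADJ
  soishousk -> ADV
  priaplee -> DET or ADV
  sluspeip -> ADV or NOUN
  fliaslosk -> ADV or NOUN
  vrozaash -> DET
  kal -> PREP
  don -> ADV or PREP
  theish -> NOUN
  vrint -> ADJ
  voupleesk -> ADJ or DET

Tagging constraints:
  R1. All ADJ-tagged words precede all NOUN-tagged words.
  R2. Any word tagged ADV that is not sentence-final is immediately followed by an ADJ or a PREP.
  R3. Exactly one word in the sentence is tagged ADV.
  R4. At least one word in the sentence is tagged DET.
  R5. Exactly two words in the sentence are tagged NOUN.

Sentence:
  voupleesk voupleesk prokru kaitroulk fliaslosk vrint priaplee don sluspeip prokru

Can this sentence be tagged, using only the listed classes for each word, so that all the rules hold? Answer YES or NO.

Candidates per position — 1:voupleesk {ADJ,DET}; 2:voupleesk {ADJ,DET}; 3:prokru {NOUN}; 4:kaitroulk {ADJ}; 5:fliaslosk {ADV,NOUN}; 6:vrint {ADJ}; 7:priaplee {DET,ADV}; 8:don {ADV,PREP}; 9:sluspeip {ADV,NOUN}; 10:prokru {NOUN}.
Rule 1 cannot be satisfied by any choice of tags from the lexicon.
So there is no consistent tagging.

NO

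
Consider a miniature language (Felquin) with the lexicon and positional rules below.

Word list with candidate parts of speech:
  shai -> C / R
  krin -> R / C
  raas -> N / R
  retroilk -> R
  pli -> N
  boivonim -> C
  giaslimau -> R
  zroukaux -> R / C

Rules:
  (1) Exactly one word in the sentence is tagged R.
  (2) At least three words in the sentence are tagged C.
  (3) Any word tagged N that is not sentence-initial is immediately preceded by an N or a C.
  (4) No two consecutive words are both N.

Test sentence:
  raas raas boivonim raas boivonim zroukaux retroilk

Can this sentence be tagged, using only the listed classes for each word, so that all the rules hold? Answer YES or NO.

Candidates per position — 1:raas {N,R}; 2:raas {N,R}; 3:boivonim {C}; 4:raas {N,R}; 5:boivonim {C}; 6:zroukaux {R,C}; 7:retroilk {R}.
Every candidate sequence violates at least one rule; no consistent tagging exists.

NO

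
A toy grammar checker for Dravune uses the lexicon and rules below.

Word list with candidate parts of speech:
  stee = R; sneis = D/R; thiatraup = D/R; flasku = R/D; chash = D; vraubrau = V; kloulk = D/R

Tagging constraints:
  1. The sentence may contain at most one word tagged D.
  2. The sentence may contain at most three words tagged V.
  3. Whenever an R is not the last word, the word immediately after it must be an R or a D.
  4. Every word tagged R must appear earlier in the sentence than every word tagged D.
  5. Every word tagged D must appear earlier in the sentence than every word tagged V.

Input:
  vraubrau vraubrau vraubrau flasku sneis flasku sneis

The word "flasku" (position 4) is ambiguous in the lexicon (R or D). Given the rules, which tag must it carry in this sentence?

Candidates per position — 1:vraubrau {V}; 2:vraubrau {V}; 3:vraubrau {V}; 4:flasku {R,D}; 5:sneis {D,R}; 6:flasku {R,D}; 7:sneis {D,R}.
Position 4: tagging it D would leave rule 5 unsatisfiable, so it must be R.
Position 5: tagging it D would leave rule 5 unsatisfiable, so it must be R.
Position 6: tagging it D would leave rule 5 unsatisfiable, so it must be R.
Position 7: tagging it D would leave rule 5 unsatisfiable, so it must be R.
The only consistent sequence is: V V V R R R R.
Check: rule 1 ✓; rule 2 ✓; rule 3 ✓; rule 4 ✓; rule 5 ✓.

R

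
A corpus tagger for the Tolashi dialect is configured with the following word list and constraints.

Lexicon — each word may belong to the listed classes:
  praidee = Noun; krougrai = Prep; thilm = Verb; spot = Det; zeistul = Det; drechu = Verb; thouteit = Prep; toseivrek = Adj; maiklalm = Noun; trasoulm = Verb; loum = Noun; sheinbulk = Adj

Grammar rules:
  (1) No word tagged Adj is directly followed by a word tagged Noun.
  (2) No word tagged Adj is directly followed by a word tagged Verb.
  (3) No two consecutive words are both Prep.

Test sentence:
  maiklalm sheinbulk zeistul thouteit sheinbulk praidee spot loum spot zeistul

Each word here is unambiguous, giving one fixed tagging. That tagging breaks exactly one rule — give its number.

Fixed tagging: Noun Adj Det Prep Adj Noun Det Noun Det Det.
Checking each rule: R1 fails, R2 ok, R3 ok.
Only rule 1 fails.

1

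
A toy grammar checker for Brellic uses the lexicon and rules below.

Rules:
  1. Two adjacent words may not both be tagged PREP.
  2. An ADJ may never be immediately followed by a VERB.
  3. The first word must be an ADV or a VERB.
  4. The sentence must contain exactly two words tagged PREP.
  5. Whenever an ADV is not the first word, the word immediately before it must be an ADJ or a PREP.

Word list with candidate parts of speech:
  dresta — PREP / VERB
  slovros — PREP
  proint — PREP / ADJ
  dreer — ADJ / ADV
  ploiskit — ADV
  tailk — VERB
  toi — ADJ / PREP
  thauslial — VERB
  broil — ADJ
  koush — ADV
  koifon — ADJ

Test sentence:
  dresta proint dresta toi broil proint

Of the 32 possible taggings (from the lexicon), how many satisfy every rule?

Candidates per position — 1:dresta {PREP,VERB}; 2:proint {PREP,ADJ}; 3:dresta {PREP,VERB}; 4:toi {ADJ,PREP}; 5:broil {ADJ}; 6:proint {PREP,ADJ}.
There are 32 candidate sequences in total.
The sequences that satisfy every rule: VERB PREP VERB ADJ ADJ PREP; VERB PREP VERB PREP ADJ ADJ; VERB ADJ PREP ADJ ADJ PREP.
Count = 3.

3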